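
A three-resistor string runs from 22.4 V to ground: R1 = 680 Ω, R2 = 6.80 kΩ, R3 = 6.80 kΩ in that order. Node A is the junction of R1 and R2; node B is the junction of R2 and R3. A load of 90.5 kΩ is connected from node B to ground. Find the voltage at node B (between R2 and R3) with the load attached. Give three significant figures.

At node B, R3 is in parallel with the load: R3‖R_L = 6325 Ω.
Below node A the resistance is R2 + (R3‖R_L) = 13120 Ω, so V_A = 22.4 × 13120/13800 = 21.30 V.
Then V_B = V_A × (R3‖R_L)/(R2 + R3‖R_L) = 21.30 × 6325/13120 = 10.3 V.

V ≈ 10.3 V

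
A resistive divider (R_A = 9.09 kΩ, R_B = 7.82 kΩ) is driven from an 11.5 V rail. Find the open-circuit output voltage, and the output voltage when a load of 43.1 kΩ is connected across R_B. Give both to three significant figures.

Open-circuit: V = 11.5 × 7.82/(9.09 + 7.82) = 5.32 V.
With the load, R_B becomes R_B‖R_L = 6.619 kΩ, so V = 11.5 × 6.619/15.71 = 4.85 V.

Unloaded: 5.32 V; loaded: 4.85 V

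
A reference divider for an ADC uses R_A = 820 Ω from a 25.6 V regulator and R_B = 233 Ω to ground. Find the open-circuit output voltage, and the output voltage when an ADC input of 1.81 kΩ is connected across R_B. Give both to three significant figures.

Unloaded: 5.66 V; loaded: 5.15 V

Open-circuit: V = 25.6 × 233/(820 + 233) = 5.66 V.
With the load, R_B becomes R_B‖R_L = 206.4 Ω, so V = 25.6 × 206.4/1026 = 5.15 V.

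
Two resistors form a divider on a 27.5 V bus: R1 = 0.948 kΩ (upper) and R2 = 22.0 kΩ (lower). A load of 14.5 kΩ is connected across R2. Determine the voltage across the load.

V_out ≈ 24.8 V

The load sits in parallel with R2: R2‖R_L = (22000 × 14500) / (22000 + 14500) = 8740 Ω.
V_out = 27.5 × 8740 / (948 + 8740) = 27.5 × 8740/9688 = 24.8 V.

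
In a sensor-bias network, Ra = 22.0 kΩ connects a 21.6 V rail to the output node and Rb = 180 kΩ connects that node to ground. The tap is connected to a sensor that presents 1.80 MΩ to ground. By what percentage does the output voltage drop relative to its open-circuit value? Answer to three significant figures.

The divider's output (Thévenin) resistance is Ra‖Rb = 19.60 kΩ.
Fractional drop under load = R_th/(R_th + R_L) = 19.60 / (19.60 + 1800) = 0.01077.
So the output falls by 1.08 %.

1.08 %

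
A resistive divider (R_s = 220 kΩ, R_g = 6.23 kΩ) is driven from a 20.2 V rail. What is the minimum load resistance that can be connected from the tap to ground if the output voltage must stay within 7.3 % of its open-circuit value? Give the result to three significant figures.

Output resistance R_th = R_s‖R_g = (220 × 6.23)/226.2 = 6.058 kΩ.
The fractional drop is R_th/(R_th + R_L); requiring this ≤ 0.0730 gives R_L ≥ R_th(1/0.0730 − 1) = 6.058 × 12.70 = 76.9 kΩ.

R_L(min) ≈ 76.9 kΩ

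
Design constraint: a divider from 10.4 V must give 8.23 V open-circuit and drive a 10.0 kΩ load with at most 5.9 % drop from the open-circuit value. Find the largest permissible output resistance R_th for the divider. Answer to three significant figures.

Loading drop = R_th/(R_th + R_L) ≤ 0.0590, so R_th ≤ R_L · ε/(1−ε) = 10.0 kΩ × 0.0590/0.9410 = 627 Ω.

R_th ≤ 627 Ω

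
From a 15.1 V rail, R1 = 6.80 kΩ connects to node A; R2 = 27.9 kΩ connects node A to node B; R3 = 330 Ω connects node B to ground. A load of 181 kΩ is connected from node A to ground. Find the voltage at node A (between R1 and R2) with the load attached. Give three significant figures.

Below node A the series string R2+R3 = 28230 Ω sits in parallel with the 181000 Ω load: 24420 Ω.
V_A = 15.1 × 24420/(6800 + 24420) = 11.8 V.

V ≈ 11.8 V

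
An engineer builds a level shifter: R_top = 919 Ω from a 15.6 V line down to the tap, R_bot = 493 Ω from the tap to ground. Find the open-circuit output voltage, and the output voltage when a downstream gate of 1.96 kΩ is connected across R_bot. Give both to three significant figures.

Unloaded: 5.45 V; loaded: 4.68 V

Open-circuit: V = 15.6 × 493/(919 + 493) = 5.45 V.
With the load, R_bot becomes R_bot‖R_L = 393.9 Ω, so V = 15.6 × 393.9/1313 = 4.68 V.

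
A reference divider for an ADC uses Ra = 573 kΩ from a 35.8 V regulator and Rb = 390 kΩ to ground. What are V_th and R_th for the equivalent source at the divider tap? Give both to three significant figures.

V_th is the open-circuit tap voltage: 35.8 × 390/(573 + 390) = 14.5 V.
With the supply zeroed, Ra and Rb appear in parallel from the tap: R_th = Ra‖Rb = (573 × 390)/963.0 = 232 kΩ.

V_th = 14.5 V, R_th = 232 kΩ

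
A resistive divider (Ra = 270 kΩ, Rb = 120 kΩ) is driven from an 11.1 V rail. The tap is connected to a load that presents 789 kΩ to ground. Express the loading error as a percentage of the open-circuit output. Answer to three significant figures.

Unloaded V = 11.1 × 120/390.0 = 3.4154 V.
Loaded: Rb‖R_L = 104.2 kΩ, giving V = 11.1 × 104.2/374.2 = 3.0900 V.
Drop = (3.4154 − 3.0900) / 3.4154 = 9.53 %.

9.53 %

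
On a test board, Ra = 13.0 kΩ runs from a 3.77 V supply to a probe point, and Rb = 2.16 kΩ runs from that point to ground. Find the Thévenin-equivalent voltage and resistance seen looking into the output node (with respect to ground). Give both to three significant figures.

V_th is the open-circuit tap voltage: 3.77 × 2.16/(13.0 + 2.16) = 0.537 V.
With the supply zeroed, Ra and Rb appear in parallel from the tap: R_th = Ra‖Rb = (13.0 × 2.16)/15.16 = 1.85 kΩ.

V_th = 0.537 V, R_th = 1.85 kΩ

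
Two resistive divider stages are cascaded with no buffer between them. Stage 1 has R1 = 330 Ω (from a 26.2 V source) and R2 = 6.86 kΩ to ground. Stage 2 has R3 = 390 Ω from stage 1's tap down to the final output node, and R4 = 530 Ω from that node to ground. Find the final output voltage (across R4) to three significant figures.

Stage 2 presents R3+R4 = 920.0 Ω as a load on stage 1's tap.
Stage 1's lower leg becomes R2‖(R3+R4) = 811.2 Ω, so V_mid = 26.2 × 811.2/1141 = 18.62 V.
Stage 2 is itself unloaded: V_out = V_mid × R4/(R3+R4) = 18.62 × 530/920.0 = 10.7 V.

V_out ≈ 10.7 V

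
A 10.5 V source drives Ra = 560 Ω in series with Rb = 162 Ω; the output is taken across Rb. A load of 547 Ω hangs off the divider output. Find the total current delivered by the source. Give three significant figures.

Rb‖R_L = 125.0 Ω, so the source sees Ra + Rb‖R_L = 685.0 Ω.
I = 10.5 V / 685.0 Ω = 15.3 mA.

I ≈ 15.3 mA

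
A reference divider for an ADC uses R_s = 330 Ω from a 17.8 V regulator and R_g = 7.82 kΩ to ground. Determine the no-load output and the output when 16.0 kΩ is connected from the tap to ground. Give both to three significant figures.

Unloaded: 17.1 V; loaded: 16.7 V

Open-circuit: V = 17.8 × 7820/(330 + 7820) = 17.1 V.
With the load, R_g becomes R_g‖R_L = 5253 Ω, so V = 17.8 × 5253/5583 = 16.7 V.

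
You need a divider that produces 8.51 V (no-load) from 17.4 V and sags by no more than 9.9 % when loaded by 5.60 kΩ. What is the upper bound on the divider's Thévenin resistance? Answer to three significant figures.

R_th ≤ 615 Ω

Loading drop = R_th/(R_th + R_L) ≤ 0.0990, so R_th ≤ R_L · ε/(1−ε) = 5.60 kΩ × 0.0990/0.9010 = 615 Ω.
(Any R1, R2 with R2/(R1+R2) = 0.489 and R1‖R2 ≤ 615 Ω will meet the spec.)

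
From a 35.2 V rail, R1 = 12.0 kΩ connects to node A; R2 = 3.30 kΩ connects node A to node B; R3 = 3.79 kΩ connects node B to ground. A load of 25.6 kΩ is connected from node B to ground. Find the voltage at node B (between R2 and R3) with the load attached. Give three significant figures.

At node B, R3 is in parallel with the load: R3‖R_L = 3.301 kΩ.
Below node A the resistance is R2 + (R3‖R_L) = 6.601 kΩ, so V_A = 35.2 × 6.601/18.60 = 12.49 V.
Then V_B = V_A × (R3‖R_L)/(R2 + R3‖R_L) = 12.49 × 3.301/6.601 = 6.25 V.

V ≈ 6.25 V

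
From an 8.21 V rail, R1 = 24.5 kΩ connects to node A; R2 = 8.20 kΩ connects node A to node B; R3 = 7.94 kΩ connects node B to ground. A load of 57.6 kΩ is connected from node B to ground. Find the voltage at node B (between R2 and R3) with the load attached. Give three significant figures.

At node B, R3 is in parallel with the load: R3‖R_L = 6.978 kΩ.
Below node A the resistance is R2 + (R3‖R_L) = 15.18 kΩ, so V_A = 8.21 × 15.18/39.68 = 3.141 V.
Then V_B = V_A × (R3‖R_L)/(R2 + R3‖R_L) = 3.141 × 6.978/15.18 = 1.44 V.

V ≈ 1.44 V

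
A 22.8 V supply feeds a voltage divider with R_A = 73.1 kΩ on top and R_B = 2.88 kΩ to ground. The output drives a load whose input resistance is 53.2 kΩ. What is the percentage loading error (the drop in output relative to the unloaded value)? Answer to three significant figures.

4.95 %

The divider's output (Thévenin) resistance is R_A‖R_B = 2.771 kΩ.
Fractional drop under load = R_th/(R_th + R_L) = 2.771 / (2.771 + 53.2) = 0.04950.
So the output falls by 4.95 %.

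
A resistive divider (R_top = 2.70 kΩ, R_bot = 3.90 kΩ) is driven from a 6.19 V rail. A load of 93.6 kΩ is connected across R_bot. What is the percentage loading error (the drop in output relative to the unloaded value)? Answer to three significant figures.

The divider's output (Thévenin) resistance is R_top‖R_bot = 1.595 kΩ.
Fractional drop under load = R_th/(R_th + R_L) = 1.595 / (1.595 + 93.6) = 0.01676.
So the output falls by 1.68 %.

1.68 %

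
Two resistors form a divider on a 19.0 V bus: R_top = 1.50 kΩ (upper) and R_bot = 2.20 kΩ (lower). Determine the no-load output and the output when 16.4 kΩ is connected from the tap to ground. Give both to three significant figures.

Unloaded: 11.3 V; loaded: 10.7 V

Open-circuit: V = 19.0 × 2.20/(1.50 + 2.20) = 11.3 V.
With the load, R_bot becomes R_bot‖R_L = 1.940 kΩ, so V = 19.0 × 1.940/3.440 = 10.7 V.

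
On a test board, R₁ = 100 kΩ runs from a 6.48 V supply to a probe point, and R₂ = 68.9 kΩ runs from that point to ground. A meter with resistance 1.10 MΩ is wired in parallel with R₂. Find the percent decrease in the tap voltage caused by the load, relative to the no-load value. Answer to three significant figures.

The divider's output (Thévenin) resistance is R₁‖R₂ = 40.79 kΩ.
Fractional drop under load = R_th/(R_th + R_L) = 40.79 / (40.79 + 1100) = 0.03576.
So the output falls by 3.58 %.

3.58 %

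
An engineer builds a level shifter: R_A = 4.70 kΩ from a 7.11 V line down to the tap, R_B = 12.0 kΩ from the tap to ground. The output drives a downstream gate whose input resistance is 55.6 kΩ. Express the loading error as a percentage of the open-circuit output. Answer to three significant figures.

5.73 %

The divider's output (Thévenin) resistance is R_A‖R_B = 3.377 kΩ.
Fractional drop under load = R_th/(R_th + R_L) = 3.377 / (3.377 + 55.6) = 0.05726.
So the output falls by 5.73 %.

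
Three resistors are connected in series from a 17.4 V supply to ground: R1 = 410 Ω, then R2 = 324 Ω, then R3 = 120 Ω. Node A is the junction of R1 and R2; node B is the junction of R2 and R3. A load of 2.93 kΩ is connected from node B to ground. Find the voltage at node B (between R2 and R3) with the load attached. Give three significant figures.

V ≈ 2.36 V

At node B, R3 is in parallel with the load: R3‖R_L = 115.3 Ω.
Below node A the resistance is R2 + (R3‖R_L) = 439.3 Ω, so V_A = 17.4 × 439.3/849.3 = 9.000 V.
Then V_B = V_A × (R3‖R_L)/(R2 + R3‖R_L) = 9.000 × 115.3/439.3 = 2.36 V.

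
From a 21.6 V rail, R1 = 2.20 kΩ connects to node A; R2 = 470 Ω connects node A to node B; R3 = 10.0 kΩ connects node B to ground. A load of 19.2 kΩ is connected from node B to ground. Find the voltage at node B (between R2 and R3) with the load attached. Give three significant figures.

At node B, R3 is in parallel with the load: R3‖R_L = 6575 Ω.
Below node A the resistance is R2 + (R3‖R_L) = 7045 Ω, so V_A = 21.6 × 7045/9245 = 16.46 V.
Then V_B = V_A × (R3‖R_L)/(R2 + R3‖R_L) = 16.46 × 6575/7045 = 15.4 V.

V ≈ 15.4 V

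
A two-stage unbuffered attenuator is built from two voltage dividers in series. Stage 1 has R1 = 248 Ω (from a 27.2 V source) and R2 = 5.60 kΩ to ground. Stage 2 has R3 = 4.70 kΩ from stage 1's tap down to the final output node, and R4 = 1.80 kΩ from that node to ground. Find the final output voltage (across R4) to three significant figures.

V_out ≈ 6.96 V

Stage 2 presents R3+R4 = 6500 Ω as a load on stage 1's tap.
Stage 1's lower leg becomes R2‖(R3+R4) = 3008 Ω, so V_mid = 27.2 × 3008/3256 = 25.13 V.
Stage 2 is itself unloaded: V_out = V_mid × R4/(R3+R4) = 25.13 × 1800/6500 = 6.96 V.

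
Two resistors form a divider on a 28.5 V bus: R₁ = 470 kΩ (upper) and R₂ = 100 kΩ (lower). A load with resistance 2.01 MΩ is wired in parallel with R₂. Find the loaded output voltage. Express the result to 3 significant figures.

V_out ≈ 4.80 V

The load sits in parallel with R₂: R₂‖R_L = (100 × 2010) / (100 + 2010) = 95.26 kΩ.
V_out = 28.5 × 95.26 / (470 + 95.26) = 28.5 × 95.26/565.3 = 4.80 V.
(Unloaded it would have been 5.00 V.)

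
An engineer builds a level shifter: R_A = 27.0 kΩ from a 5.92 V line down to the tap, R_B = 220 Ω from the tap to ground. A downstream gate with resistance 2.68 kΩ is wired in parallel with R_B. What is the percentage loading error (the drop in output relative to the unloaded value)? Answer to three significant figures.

7.53 %

The divider's output (Thévenin) resistance is R_A‖R_B = 218.2 Ω.
Fractional drop under load = R_th/(R_th + R_L) = 218.2 / (218.2 + 2680) = 0.07530.
So the output falls by 7.53 %.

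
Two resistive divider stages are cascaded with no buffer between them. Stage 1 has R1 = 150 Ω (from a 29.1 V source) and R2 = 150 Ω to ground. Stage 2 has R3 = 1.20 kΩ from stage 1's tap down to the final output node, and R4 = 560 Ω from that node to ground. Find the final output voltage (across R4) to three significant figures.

Stage 2 presents R3+R4 = 1760 Ω as a load on stage 1's tap.
Stage 1's lower leg becomes R2‖(R3+R4) = 138.2 Ω, so V_mid = 29.1 × 138.2/288.2 = 13.96 V.
Stage 2 is itself unloaded: V_out = V_mid × R4/(R3+R4) = 13.96 × 560/1760 = 4.44 V.

V_out ≈ 4.44 V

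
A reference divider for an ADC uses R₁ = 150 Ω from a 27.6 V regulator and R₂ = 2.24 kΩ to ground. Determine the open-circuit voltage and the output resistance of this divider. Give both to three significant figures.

V_th is the open-circuit tap voltage: 27.6 × 2240/(150 + 2240) = 25.9 V.
With the supply zeroed, R₁ and R₂ appear in parallel from the tap: R_th = R₁‖R₂ = (150 × 2240)/2390 = 141 Ω.

V_th = 25.9 V, R_th = 141 Ω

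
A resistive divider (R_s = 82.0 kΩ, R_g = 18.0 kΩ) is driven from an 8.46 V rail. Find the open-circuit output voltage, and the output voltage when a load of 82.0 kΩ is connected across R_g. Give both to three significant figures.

Open-circuit: V = 8.46 × 18.0/(82.0 + 18.0) = 1.52 V.
With the load, R_g becomes R_g‖R_L = 14.76 kΩ, so V = 8.46 × 14.76/96.76 = 1.29 V.

Unloaded: 1.52 V; loaded: 1.29 V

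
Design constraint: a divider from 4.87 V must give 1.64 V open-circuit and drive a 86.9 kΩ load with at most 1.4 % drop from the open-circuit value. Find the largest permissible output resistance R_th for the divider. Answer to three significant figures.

R_th ≤ 1.23 kΩ

Loading drop = R_th/(R_th + R_L) ≤ 0.0140, so R_th ≤ R_L · ε/(1−ε) = 86.9 kΩ × 0.0140/0.9860 = 1.23 kΩ.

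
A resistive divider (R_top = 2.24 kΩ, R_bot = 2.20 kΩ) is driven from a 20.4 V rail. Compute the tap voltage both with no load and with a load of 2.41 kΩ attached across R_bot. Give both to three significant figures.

Open-circuit: V = 20.4 × 2.20/(2.24 + 2.20) = 10.1 V.
With the load, R_bot becomes R_bot‖R_L = 1.150 kΩ, so V = 20.4 × 1.150/3.390 = 6.92 V.

Unloaded: 10.1 V; loaded: 6.92 V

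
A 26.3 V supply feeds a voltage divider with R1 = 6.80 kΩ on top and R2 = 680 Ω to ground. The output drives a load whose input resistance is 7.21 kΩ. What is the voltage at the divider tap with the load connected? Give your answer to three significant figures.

V_out ≈ 2.20 V

The load sits in parallel with R2: R2‖R_L = (680 × 7210) / (680 + 7210) = 621.4 Ω.
V_out = 26.3 × 621.4 / (6800 + 621.4) = 26.3 × 621.4/7421 = 2.20 V.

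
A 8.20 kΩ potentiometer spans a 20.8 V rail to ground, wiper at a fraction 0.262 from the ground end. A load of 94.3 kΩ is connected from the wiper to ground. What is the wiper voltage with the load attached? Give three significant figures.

The wiper splits the pot into (1−α)R = 6.052 kΩ above and αR = 2.148 kΩ below.
Lower section ‖ load = 2.101 kΩ.
V_wiper = 20.8 × 2.101/(6.052 + 2.101) = 5.36 V.

V ≈ 5.36 V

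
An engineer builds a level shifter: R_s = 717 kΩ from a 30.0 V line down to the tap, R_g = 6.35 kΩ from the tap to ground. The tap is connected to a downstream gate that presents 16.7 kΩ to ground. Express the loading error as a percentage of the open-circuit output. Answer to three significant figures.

27.4 %

Unloaded V = 30.0 × 6.35/723.4 = 0.2634 V.
Loaded: R_g‖R_L = 4.601 kΩ, giving V = 30.0 × 4.601/721.6 = 0.1913 V.
Drop = (0.2634 − 0.1913) / 0.2634 = 27.4 %.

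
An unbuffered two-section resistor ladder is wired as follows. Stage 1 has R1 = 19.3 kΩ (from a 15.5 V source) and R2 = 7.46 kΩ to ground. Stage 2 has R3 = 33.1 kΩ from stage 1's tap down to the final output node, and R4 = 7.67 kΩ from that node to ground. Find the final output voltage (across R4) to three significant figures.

V_out ≈ 0.718 V

Stage 2 presents R3+R4 = 40.77 kΩ as a load on stage 1's tap.
Stage 1's lower leg becomes R2‖(R3+R4) = 6.306 kΩ, so V_mid = 15.5 × 6.306/25.61 = 3.817 V.
Stage 2 is itself unloaded: V_out = V_mid × R4/(R3+R4) = 3.817 × 7.67/40.77 = 0.718 V.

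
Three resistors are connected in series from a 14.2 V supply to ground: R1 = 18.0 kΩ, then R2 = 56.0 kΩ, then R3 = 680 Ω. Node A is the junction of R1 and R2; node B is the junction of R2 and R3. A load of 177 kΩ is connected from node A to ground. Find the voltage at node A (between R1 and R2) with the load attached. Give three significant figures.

Below node A the series string R2+R3 = 56680 Ω sits in parallel with the 177000 Ω load: 42930 Ω.
V_A = 14.2 × 42930/(18000 + 42930) = 10.0 V.

V ≈ 10.0 V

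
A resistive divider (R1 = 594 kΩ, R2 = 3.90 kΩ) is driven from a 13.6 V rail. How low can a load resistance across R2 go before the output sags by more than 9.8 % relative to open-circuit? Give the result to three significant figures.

R_L(min) ≈ 35.7 kΩ

Output resistance R_th = R1‖R2 = (594 × 3.90)/597.9 = 3.875 kΩ.
The fractional drop is R_th/(R_th + R_L); requiring this ≤ 0.0980 gives R_L ≥ R_th(1/0.0980 − 1) = 3.875 × 9.204 = 35.7 kΩ.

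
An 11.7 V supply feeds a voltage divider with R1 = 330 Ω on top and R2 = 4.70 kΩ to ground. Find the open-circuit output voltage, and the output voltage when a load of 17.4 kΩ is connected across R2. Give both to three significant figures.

Unloaded: 10.9 V; loaded: 10.7 V

Open-circuit: V = 11.7 × 4700/(330 + 4700) = 10.9 V.
With the load, R2 becomes R2‖R_L = 3700 Ω, so V = 11.7 × 3700/4030 = 10.7 V.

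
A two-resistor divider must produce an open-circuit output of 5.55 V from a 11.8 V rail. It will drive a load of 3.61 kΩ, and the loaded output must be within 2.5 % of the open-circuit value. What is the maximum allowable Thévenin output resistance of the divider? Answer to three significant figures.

Loading drop = R_th/(R_th + R_L) ≤ 0.0250, so R_th ≤ R_L · ε/(1−ε) = 3.61 kΩ × 0.0250/0.9750 = 92.6 Ω.

R_th ≤ 92.6 Ω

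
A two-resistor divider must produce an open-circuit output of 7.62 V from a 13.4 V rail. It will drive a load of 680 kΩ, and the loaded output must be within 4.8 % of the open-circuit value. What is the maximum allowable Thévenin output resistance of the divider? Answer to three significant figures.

Loading drop = R_th/(R_th + R_L) ≤ 0.0480, so R_th ≤ R_L · ε/(1−ε) = 680 kΩ × 0.0480/0.9520 = 34.3 kΩ.

R_th ≤ 34.3 kΩ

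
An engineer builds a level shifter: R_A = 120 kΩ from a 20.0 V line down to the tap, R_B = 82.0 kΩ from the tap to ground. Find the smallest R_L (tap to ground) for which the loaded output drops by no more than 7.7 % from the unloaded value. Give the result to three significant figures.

Output resistance R_th = R_A‖R_B = (120 × 82.0)/202.0 = 48.71 kΩ.
The fractional drop is R_th/(R_th + R_L); requiring this ≤ 0.0770 gives R_L ≥ R_th(1/0.0770 − 1) = 48.71 × 11.99 = 584 kΩ.

R_L(min) ≈ 584 kΩ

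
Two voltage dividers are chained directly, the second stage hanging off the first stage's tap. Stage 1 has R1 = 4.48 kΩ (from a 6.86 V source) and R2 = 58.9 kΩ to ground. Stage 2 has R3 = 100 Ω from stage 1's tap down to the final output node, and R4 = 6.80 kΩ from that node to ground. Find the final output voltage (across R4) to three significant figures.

V_out ≈ 3.92 V

Stage 2 presents R3+R4 = 6900 Ω as a load on stage 1's tap.
Stage 1's lower leg becomes R2‖(R3+R4) = 6176 Ω, so V_mid = 6.86 × 6176/10660 = 3.976 V.
Stage 2 is itself unloaded: V_out = V_mid × R4/(R3+R4) = 3.976 × 6800/6900 = 3.92 V.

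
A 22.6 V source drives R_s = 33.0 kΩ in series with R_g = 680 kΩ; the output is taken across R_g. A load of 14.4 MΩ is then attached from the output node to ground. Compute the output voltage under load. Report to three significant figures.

The load sits in parallel with R_g: R_g‖R_L = (680 × 14400) / (680 + 14400) = 649.3 kΩ.
V_out = 22.6 × 649.3 / (33.0 + 649.3) = 22.6 × 649.3/682.3 = 21.5 V.

V_out ≈ 21.5 V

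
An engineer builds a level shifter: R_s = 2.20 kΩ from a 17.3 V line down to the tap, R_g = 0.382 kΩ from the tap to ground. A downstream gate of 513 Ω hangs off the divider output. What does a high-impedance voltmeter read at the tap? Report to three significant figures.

The load sits in parallel with R_g: R_g‖R_L = (382 × 513) / (382 + 513) = 219.0 Ω.
V_out = 17.3 × 219.0 / (2200 + 219.0) = 17.3 × 219.0/2419 = 1.57 V.
(Unloaded it would have been 2.56 V.)

V_out ≈ 1.57 V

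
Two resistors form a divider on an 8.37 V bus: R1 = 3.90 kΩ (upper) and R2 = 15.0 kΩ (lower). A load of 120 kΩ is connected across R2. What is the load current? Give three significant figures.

I_L ≈ 0.0540 mA

R2‖R_L = 13.33 kΩ; V_out = 8.37 × 13.33/17.23 = 6.476 V.
I_L = V_out / R_L = 6.476 / 120 kΩ = 0.0540 mA.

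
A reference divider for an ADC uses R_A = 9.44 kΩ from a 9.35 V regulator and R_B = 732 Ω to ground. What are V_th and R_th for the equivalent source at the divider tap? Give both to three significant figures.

V_th = 0.673 V, R_th = 679 Ω

V_th is the open-circuit tap voltage: 9.35 × 732/(9440 + 732) = 0.673 V.
With the supply zeroed, R_A and R_B appear in parallel from the tap: R_th = R_A‖R_B = (9440 × 732)/10170 = 679 Ω.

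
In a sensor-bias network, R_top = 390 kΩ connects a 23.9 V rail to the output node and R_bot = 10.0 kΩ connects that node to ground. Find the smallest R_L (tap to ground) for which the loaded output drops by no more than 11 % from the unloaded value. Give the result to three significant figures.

Output resistance R_th = R_top‖R_bot = (390 × 10.0)/400.0 = 9.750 kΩ.
The fractional drop is R_th/(R_th + R_L); requiring this ≤ 0.110 gives R_L ≥ R_th(1/0.110 − 1) = 9.750 × 8.091 = 78.9 kΩ.

R_L(min) ≈ 78.9 kΩ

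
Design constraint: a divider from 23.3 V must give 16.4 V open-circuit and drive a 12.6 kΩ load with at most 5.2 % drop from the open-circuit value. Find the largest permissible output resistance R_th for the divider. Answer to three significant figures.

R_th ≤ 691 Ω

Loading drop = R_th/(R_th + R_L) ≤ 0.0520, so R_th ≤ R_L · ε/(1−ε) = 12.6 kΩ × 0.0520/0.9480 = 691 Ω.
(Any R1, R2 with R2/(R1+R2) = 0.704 and R1‖R2 ≤ 691 Ω will meet the spec.)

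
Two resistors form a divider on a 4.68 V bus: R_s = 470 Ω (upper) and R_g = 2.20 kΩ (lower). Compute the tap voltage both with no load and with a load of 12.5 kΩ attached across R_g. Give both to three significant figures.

Open-circuit: V = 4.68 × 2200/(470 + 2200) = 3.86 V.
With the load, R_g becomes R_g‖R_L = 1871 Ω, so V = 4.68 × 1871/2341 = 3.74 V.

Unloaded: 3.86 V; loaded: 3.74 V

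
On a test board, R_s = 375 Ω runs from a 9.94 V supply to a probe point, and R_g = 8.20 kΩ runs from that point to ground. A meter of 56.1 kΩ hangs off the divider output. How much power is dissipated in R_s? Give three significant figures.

Total resistance from the source is R_s + (R_g‖R_L) = 7529 Ω, so I = 9.94/7529 Ω = 1.320 mA.
P = I²·R_s = (1.320 mA)² × 375 Ω = 0.654 mW.

P ≈ 0.654 mW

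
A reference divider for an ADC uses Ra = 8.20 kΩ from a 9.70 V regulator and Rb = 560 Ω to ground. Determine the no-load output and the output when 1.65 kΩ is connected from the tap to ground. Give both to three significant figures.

Open-circuit: V = 9.70 × 560/(8200 + 560) = 0.620 V.
With the load, Rb becomes Rb‖R_L = 418.1 Ω, so V = 9.70 × 418.1/8618 = 0.471 V.

Unloaded: 0.620 V; loaded: 0.471 V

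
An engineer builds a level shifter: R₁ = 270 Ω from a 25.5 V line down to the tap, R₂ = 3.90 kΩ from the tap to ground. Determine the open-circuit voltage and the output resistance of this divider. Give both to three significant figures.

V_th = 23.8 V, R_th = 253 Ω

V_th is the open-circuit tap voltage: 25.5 × 3900/(270 + 3900) = 23.8 V.
With the supply zeroed, R₁ and R₂ appear in parallel from the tap: R_th = R₁‖R₂ = (270 × 3900)/4170 = 253 Ω.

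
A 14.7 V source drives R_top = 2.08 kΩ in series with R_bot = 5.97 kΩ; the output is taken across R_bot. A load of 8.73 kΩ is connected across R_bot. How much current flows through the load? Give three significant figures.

R_bot‖R_L = 3.545 kΩ; V_out = 14.7 × 3.545/5.625 = 9.265 V.
I_L = V_out / R_L = 9.265 / 8.73 kΩ = 1.06 mA.

I_L ≈ 1.06 mA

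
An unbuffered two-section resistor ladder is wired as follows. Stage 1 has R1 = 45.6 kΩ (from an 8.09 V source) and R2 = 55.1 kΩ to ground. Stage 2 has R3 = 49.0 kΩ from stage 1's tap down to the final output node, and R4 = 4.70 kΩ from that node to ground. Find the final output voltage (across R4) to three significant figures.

V_out ≈ 0.265 V

Stage 2 presents R3+R4 = 53.70 kΩ as a load on stage 1's tap.
Stage 1's lower leg becomes R2‖(R3+R4) = 27.20 kΩ, so V_mid = 8.09 × 27.20/72.80 = 3.022 V.
Stage 2 is itself unloaded: V_out = V_mid × R4/(R3+R4) = 3.022 × 4.70/53.70 = 0.265 V.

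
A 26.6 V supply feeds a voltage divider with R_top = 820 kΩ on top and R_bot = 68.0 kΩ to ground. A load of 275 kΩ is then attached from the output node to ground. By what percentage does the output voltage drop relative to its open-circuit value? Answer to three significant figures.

Unloaded V = 26.6 × 68.0/888.0 = 2.037 V.
Loaded: R_bot‖R_L = 54.52 kΩ, giving V = 26.6 × 54.52/874.5 = 1.658 V.
Drop = (2.037 − 1.658) / 2.037 = 18.6 %.

18.6 %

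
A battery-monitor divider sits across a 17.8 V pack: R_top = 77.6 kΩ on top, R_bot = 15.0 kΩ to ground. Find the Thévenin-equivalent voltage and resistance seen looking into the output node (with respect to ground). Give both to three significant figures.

V_th = 2.88 V, R_th = 12.6 kΩ

V_th is the open-circuit tap voltage: 17.8 × 15.0/(77.6 + 15.0) = 2.88 V.
With the supply zeroed, R_top and R_bot appear in parallel from the tap: R_th = R_top‖R_bot = (77.6 × 15.0)/92.60 = 12.6 kΩ.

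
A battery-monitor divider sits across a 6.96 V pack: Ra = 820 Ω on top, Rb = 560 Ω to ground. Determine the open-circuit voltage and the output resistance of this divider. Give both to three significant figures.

V_th is the open-circuit tap voltage: 6.96 × 560/(820 + 560) = 2.82 V.
With the supply zeroed, Ra and Rb appear in parallel from the tap: R_th = Ra‖Rb = (820 × 560)/1380 = 333 Ω.

V_th = 2.82 V, R_th = 333 Ω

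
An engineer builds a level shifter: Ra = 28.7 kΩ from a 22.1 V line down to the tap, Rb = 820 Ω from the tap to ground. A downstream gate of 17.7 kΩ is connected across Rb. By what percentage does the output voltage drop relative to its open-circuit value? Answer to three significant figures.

4.31 %

The divider's output (Thévenin) resistance is Ra‖Rb = 797.2 Ω.
Fractional drop under load = R_th/(R_th + R_L) = 797.2 / (797.2 + 17700) = 0.04310.
So the output falls by 4.31 %.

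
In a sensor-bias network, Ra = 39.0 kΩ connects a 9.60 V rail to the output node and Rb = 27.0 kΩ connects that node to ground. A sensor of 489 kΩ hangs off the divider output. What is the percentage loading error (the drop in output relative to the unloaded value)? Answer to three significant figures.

The divider's output (Thévenin) resistance is Ra‖Rb = 15.95 kΩ.
Fractional drop under load = R_th/(R_th + R_L) = 15.95 / (15.95 + 489) = 0.03160.
So the output falls by 3.16 %.

3.16 %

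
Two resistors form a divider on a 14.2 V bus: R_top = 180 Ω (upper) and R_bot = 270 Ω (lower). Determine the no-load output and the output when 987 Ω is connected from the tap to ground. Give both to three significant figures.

Open-circuit: V = 14.2 × 270/(180 + 270) = 8.52 V.
With the load, R_bot becomes R_bot‖R_L = 212.0 Ω, so V = 14.2 × 212.0/392.0 = 7.68 V.

Unloaded: 8.52 V; loaded: 7.68 V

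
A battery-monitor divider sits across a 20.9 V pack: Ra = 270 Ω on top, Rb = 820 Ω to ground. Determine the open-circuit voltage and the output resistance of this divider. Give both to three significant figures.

V_th = 15.7 V, R_th = 203 Ω

V_th is the open-circuit tap voltage: 20.9 × 820/(270 + 820) = 15.7 V.
With the supply zeroed, Ra and Rb appear in parallel from the tap: R_th = Ra‖Rb = (270 × 820)/1090 = 203 Ω.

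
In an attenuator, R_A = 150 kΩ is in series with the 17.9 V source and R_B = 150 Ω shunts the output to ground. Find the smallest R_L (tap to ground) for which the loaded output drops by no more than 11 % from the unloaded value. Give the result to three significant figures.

R_L(min) ≈ 1.21 kΩ

Output resistance R_th = R_A‖R_B = (150000 × 150)/150200 = 149.9 Ω.
The fractional drop is R_th/(R_th + R_L); requiring this ≤ 0.110 gives R_L ≥ R_th(1/0.110 − 1) = 149.9 × 8.091 = 1.21 kΩ.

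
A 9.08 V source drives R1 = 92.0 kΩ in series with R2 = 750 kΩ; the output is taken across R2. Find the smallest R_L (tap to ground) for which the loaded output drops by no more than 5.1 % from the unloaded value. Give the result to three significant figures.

R_L(min) ≈ 1.52 MΩ

Output resistance R_th = R1‖R2 = (92.0 × 750)/842.0 = 81.95 kΩ.
The fractional drop is R_th/(R_th + R_L); requiring this ≤ 0.0510 gives R_L ≥ R_th(1/0.0510 − 1) = 81.95 × 18.61 = 1.52 MΩ.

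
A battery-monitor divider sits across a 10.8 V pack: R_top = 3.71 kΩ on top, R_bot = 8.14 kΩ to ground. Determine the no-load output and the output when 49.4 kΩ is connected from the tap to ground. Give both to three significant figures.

Open-circuit: V = 10.8 × 8.14/(3.71 + 8.14) = 7.42 V.
With the load, R_bot becomes R_bot‖R_L = 6.988 kΩ, so V = 10.8 × 6.988/10.70 = 7.05 V.

Unloaded: 7.42 V; loaded: 7.05 V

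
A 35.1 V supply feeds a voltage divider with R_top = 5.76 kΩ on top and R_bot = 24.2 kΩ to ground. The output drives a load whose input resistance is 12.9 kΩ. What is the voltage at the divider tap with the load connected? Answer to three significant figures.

The load sits in parallel with R_bot: R_bot‖R_L = (24.2 × 12.9) / (24.2 + 12.9) = 8.415 kΩ.
V_out = 35.1 × 8.415 / (5.76 + 8.415) = 35.1 × 8.415/14.17 = 20.8 V.

V_out ≈ 20.8 V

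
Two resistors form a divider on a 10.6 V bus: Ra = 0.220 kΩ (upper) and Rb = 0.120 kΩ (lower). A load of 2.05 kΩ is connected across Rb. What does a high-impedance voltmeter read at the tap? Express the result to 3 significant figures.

The load sits in parallel with Rb: Rb‖R_L = (120 × 2050) / (120 + 2050) = 113.4 Ω.
V_out = 10.6 × 113.4 / (220 + 113.4) = 10.6 × 113.4/333.4 = 3.60 V.

V_out ≈ 3.60 V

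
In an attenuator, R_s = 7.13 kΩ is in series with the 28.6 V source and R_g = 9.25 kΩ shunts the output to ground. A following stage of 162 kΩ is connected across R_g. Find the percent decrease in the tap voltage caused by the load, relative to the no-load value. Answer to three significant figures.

2.43 %

The divider's output (Thévenin) resistance is R_s‖R_g = 4.026 kΩ.
Fractional drop under load = R_th/(R_th + R_L) = 4.026 / (4.026 + 162) = 0.02425.
So the output falls by 2.43 %.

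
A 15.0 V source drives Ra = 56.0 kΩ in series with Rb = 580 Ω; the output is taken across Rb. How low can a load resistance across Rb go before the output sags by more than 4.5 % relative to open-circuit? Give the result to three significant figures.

R_L(min) ≈ 12.2 kΩ

Output resistance R_th = Ra‖Rb = (56000 × 580)/56580 = 574.1 Ω.
The fractional drop is R_th/(R_th + R_L); requiring this ≤ 0.0450 gives R_L ≥ R_th(1/0.0450 − 1) = 574.1 × 21.22 = 12.2 kΩ.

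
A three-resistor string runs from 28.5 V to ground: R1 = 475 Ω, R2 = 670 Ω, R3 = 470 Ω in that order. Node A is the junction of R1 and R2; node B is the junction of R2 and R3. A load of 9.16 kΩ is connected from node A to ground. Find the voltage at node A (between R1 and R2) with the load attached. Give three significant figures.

Below node A the series string R2+R3 = 1140 Ω sits in parallel with the 9160 Ω load: 1014 Ω.
V_A = 28.5 × 1014/(475 + 1014) = 19.4 V.

V ≈ 19.4 V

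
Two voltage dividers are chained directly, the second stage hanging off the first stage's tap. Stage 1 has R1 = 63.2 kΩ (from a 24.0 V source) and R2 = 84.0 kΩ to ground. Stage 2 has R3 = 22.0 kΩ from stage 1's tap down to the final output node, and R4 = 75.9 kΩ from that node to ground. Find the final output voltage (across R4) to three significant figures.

Stage 2 presents R3+R4 = 97.90 kΩ as a load on stage 1's tap.
Stage 1's lower leg becomes R2‖(R3+R4) = 45.21 kΩ, so V_mid = 24.0 × 45.21/108.4 = 10.01 V.
Stage 2 is itself unloaded: V_out = V_mid × R4/(R3+R4) = 10.01 × 75.9/97.90 = 7.76 V.

V_out ≈ 7.76 V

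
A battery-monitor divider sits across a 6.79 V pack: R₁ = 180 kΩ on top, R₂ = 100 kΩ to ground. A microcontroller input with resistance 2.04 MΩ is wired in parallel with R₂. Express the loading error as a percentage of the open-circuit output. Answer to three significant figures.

The divider's output (Thévenin) resistance is R₁‖R₂ = 64.29 kΩ.
Fractional drop under load = R_th/(R_th + R_L) = 64.29 / (64.29 + 2040) = 0.03055.
So the output falls by 3.05 %.

3.05 %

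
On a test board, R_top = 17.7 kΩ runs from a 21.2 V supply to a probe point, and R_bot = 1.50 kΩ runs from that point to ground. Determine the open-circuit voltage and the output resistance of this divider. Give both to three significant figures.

V_th is the open-circuit tap voltage: 21.2 × 1.50/(17.7 + 1.50) = 1.66 V.
With the supply zeroed, R_top and R_bot appear in parallel from the tap: R_th = R_top‖R_bot = (17.7 × 1.50)/19.20 = 1.38 kΩ.

V_th = 1.66 V, R_th = 1.38 kΩ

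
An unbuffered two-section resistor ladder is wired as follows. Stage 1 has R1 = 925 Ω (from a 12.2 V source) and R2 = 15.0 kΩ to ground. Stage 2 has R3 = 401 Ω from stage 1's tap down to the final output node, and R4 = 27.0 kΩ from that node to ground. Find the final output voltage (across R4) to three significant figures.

V_out ≈ 11.0 V

Stage 2 presents R3+R4 = 27400 Ω as a load on stage 1's tap.
Stage 1's lower leg becomes R2‖(R3+R4) = 9694 Ω, so V_mid = 12.2 × 9694/10620 = 11.14 V.
Stage 2 is itself unloaded: V_out = V_mid × R4/(R3+R4) = 11.14 × 27000/27400 = 11.0 V.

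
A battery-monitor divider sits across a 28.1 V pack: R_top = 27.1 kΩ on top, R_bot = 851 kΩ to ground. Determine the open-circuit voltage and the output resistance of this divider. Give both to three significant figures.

V_th = 27.2 V, R_th = 26.3 kΩ

V_th is the open-circuit tap voltage: 28.1 × 851/(27.1 + 851) = 27.2 V.
With the supply zeroed, R_top and R_bot appear in parallel from the tap: R_th = R_top‖R_bot = (27.1 × 851)/878.1 = 26.3 kΩ.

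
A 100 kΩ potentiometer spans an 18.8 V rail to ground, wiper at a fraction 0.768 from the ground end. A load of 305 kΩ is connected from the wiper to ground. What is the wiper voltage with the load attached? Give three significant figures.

The wiper splits the pot into (1−α)R = 23.20 kΩ above and αR = 76.80 kΩ below.
Lower section ‖ load = 61.35 kΩ.
V_wiper = 18.8 × 61.35/(23.20 + 61.35) = 13.6 V.

V ≈ 13.6 V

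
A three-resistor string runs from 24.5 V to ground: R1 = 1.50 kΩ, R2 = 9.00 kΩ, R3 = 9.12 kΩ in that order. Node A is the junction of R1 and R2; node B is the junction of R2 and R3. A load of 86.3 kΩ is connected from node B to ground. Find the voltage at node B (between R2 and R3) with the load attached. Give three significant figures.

At node B, R3 is in parallel with the load: R3‖R_L = 8.248 kΩ.
Below node A the resistance is R2 + (R3‖R_L) = 17.25 kΩ, so V_A = 24.5 × 17.25/18.75 = 22.54 V.
Then V_B = V_A × (R3‖R_L)/(R2 + R3‖R_L) = 22.54 × 8.248/17.25 = 10.8 V.

V ≈ 10.8 V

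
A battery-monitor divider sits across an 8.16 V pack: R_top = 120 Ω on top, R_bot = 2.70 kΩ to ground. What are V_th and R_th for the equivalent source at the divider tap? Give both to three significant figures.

V_th = 7.81 V, R_th = 115 Ω

V_th is the open-circuit tap voltage: 8.16 × 2700/(120 + 2700) = 7.81 V.
With the supply zeroed, R_top and R_bot appear in parallel from the tap: R_th = R_top‖R_bot = (120 × 2700)/2820 = 115 Ω.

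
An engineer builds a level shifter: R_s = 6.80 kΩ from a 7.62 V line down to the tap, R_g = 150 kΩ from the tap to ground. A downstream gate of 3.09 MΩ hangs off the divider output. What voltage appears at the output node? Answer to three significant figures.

V_out ≈ 7.27 V

The load sits in parallel with R_g: R_g‖R_L = (150 × 3090) / (150 + 3090) = 143.1 kΩ.
V_out = 7.62 × 143.1 / (6.80 + 143.1) = 7.62 × 143.1/149.9 = 7.27 V.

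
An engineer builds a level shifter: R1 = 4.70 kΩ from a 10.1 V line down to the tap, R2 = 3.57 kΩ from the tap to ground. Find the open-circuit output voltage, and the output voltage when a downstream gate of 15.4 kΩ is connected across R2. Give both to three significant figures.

Unloaded: 4.36 V; loaded: 3.85 V

Open-circuit: V = 10.1 × 3.57/(4.70 + 3.57) = 4.36 V.
With the load, R2 becomes R2‖R_L = 2.898 kΩ, so V = 10.1 × 2.898/7.598 = 3.85 V.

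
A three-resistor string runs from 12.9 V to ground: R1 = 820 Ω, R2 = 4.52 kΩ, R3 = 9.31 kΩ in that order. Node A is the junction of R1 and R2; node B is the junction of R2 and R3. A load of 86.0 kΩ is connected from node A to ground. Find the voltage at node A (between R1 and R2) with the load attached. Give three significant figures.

Below node A the series string R2+R3 = 13830 Ω sits in parallel with the 86000 Ω load: 11910 Ω.
V_A = 12.9 × 11910/(820 + 11910) = 12.1 V.

V ≈ 12.1 V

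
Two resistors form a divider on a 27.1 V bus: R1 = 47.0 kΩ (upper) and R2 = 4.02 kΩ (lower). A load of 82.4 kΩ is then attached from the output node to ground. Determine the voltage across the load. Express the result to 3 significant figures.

The load sits in parallel with R2: R2‖R_L = (4.02 × 82.4) / (4.02 + 82.4) = 3.833 kΩ.
V_out = 27.1 × 3.833 / (47.0 + 3.833) = 27.1 × 3.833/50.83 = 2.04 V.
(Unloaded it would have been 2.14 V.)

V_out ≈ 2.04 V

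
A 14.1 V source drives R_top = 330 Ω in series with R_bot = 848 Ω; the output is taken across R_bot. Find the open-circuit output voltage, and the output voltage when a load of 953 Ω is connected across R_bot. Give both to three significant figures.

Unloaded: 10.2 V; loaded: 8.12 V

Open-circuit: V = 14.1 × 848/(330 + 848) = 10.2 V.
With the load, R_bot becomes R_bot‖R_L = 448.7 Ω, so V = 14.1 × 448.7/778.7 = 8.12 V.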